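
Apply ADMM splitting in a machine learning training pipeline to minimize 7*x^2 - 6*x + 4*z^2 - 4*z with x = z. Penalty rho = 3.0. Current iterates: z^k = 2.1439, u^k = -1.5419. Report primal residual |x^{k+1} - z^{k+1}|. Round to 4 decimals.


ADMM iteration with rho = 3.0, z^k = 2.1439, u^k = -1.5419
Step 1: x-update.
Minimize 7*x^2 - 6*x + (3.0/2)*(x - 2.1439 - 1.5419)^2
FOC: (2*7 + 3.0)*x = 6 + 3.0*(2.1439 + 1.5419)
x^{k+1} = 1.0034
Step 2: z-update.
Minimize 4*z^2 - 4*z + (3.0/2)*(1.0034 - z - 1.5419)^2
FOC: (2*4 + 3.0)*z = 4 + 3.0*(1.0034 - 1.5419)
z^{k+1} = 0.2168
Step 3: u-update.
u^{k+1} = -1.5419 + 1.0034 - 0.2168 = -0.7553
Step 4: Primal residual = |1.0034 - 0.2168| = 0.7866


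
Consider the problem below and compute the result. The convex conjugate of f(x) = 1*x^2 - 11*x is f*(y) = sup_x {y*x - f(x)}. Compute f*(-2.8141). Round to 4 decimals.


f*(y) = sup_x {y*x - a*x^2 - b*x} = sup_x {(y-b)*x - a*x^2}
FOC: (y - b) - 2a*x = 0 => x* = (y - b)/(2a)
x* = (-2.8141 + 11)/(2*1) = 4.093
f*(-2.8141) = (y-b)^2/(4a) = (-2.8141 + 11)^2/(4*1)
= 67.009/4 = 16.7522


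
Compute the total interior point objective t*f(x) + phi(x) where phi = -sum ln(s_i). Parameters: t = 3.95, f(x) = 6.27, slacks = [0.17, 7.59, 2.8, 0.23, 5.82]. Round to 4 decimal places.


Step 1: Compute log-barrier.
ln values: [-1.772, 2.0268, 1.0296, -1.4697, 1.7613]
phi = -(-1.772 + 2.0268 + 1.0296 - 1.4697 + 1.7613) = -1.5761
Step 2: Compute augmented objective.
t*f(x) = 3.95*6.27 = 24.7665
Total = 24.7665 - 1.5761 = 23.1904


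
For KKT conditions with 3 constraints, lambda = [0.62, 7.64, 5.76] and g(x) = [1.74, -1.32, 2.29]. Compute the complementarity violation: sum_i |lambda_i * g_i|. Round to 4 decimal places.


KKT complementary slackness check:
lambda_1 * g_1 = 0.62 * 1.74 = 1.0788
lambda_2 * g_2 = 7.64 * -1.32 = -10.0848
lambda_3 * g_3 = 5.76 * 2.29 = 13.1904
Total violation = 1.0788 + 10.0848 + 13.1904 = 24.354


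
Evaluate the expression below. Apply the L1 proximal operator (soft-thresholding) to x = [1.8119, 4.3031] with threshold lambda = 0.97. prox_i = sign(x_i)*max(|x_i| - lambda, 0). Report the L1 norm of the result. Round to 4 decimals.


Soft-thresholding with lambda = 0.97:
prox(1.8119) = sign(1.8119)*max(|1.8119| - 0.97, 0) = 0.8419
prox(4.3031) = sign(4.3031)*max(|4.3031| - 0.97, 0) = 3.3331
prox(x) = [0.8419, 3.3331]
||prox(x)||_1 = 0.8419 + 3.3331 = 4.175


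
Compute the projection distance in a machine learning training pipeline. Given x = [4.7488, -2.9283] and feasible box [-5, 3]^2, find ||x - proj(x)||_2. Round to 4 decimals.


Project each component onto [-5, 3].
clip(4.7488) = 3.0, clip(-2.9283) = -2.9283
Projection = [3.0, -2.9283]
Squared diffs: [3.0583, 0.0]
Distance = sqrt(3.0583) = 1.7488


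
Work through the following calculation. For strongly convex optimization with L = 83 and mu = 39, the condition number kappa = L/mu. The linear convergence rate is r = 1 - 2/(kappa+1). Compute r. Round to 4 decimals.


Step 1: Compute the condition number.
kappa = L/mu = 83/39 = 2.1282
Step 2: Compute the convergence rate.
r = 1 - 2/(kappa + 1) = 1 - 2*mu/(L + mu) = (L - mu)/(L + mu) = 44/122 = 0.3607


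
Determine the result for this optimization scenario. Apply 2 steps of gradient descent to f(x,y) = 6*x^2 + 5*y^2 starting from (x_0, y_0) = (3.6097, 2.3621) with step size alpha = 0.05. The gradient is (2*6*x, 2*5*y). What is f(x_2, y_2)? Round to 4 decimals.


Gradient descent on f(x,y) = 6*x^2 + 5*y^2.
Starting point: (3.6097, 2.3621), alpha = 0.05
Step 1: grad_x = 2*6*3.6097 = 43.3164, grad_y = 2*5*2.3621 = 23.621
  x_1 = 3.6097 - 0.05*43.3164 = 1.4439
  y_1 = 2.3621 - 0.05*23.621 = 1.1811
Step 2: grad_x = 2*6*1.4439 = 17.3266, grad_y = 2*5*1.1811 = 11.8105
  x_2 = 1.4439 - 0.05*17.3266 = 0.5776
  y_2 = 1.1811 - 0.05*11.8105 = 0.5905
f(0.5776, 0.5905) = 6*0.5776^2 + 5*0.5905^2 = 3.745


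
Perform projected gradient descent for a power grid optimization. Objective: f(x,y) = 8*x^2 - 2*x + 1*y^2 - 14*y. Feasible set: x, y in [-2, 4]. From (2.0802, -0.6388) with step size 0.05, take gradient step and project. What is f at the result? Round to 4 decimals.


Step 1: Compute gradient at (2.0802, -0.6388).
grad_x = 2*8*2.0802 - 2 = 31.2832
grad_y = 2*1*-0.6388 - 14 = -15.2776
Step 2: Gradient step.
x_raw = 2.0802 - 0.05*31.2832 = 0.516
y_raw = -0.6388 - 0.05*-15.2776 = 0.1251
Step 3: Project onto [-2, 4].
x_proj = clip(0.516) = 0.516
y_proj = clip(0.1251) = 0.1251
Step 4: Evaluate f.
f(0.516, 0.1251) = -0.6372


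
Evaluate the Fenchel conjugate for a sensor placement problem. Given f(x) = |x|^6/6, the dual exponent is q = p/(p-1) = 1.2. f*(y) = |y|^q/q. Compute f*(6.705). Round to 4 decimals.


The conjugate exponent q satisfies 1/p + 1/q = 1.
p = 6, so q = 6/(6 - 1) = 1.2
|y|^q = 6.705^1.2 = 9.8102
f*(6.705) = 9.8102 / 1.2 = 8.1752


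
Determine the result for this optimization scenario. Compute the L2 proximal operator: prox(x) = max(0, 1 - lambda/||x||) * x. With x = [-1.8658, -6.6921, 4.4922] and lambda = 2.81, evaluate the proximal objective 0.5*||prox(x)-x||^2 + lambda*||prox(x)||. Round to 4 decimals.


Step 1: Compute ||x||.
||x|| = 8.2732
Step 2: Compute scaling factor.
scale = max(0, 1 - 2.81/8.2732) = 0.6603
Step 3: prox(x) = [-1.2321, -4.4191, 2.9664]
||prox(x)|| = 5.4632
Step 4: Proximal objective.
0.5*||prox-x||^2 = 3.9481
lambda*||prox|| = 15.3516
Total = 19.2995


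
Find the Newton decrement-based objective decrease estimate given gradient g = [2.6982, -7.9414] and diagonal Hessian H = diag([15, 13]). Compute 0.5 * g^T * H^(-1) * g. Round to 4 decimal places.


Step 1: H is diagonal, so H^(-1) * g = [0.1799, -0.6109].
Step 2: g^T H^(-1) g = sum_i g_i^2 / H_ii
  = (2.6982)^2/15 + (-7.9414)^2/13
  = 0.4854 + 4.8512 = 5.3366
Step 3: Objective decrease = 0.5 * g^T H^(-1) g = 2.6683


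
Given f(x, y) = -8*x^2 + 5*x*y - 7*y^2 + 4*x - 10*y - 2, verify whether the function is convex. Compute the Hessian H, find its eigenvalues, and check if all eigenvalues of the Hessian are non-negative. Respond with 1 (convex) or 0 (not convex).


The Hessian of f(x,y) = -8*x^2 + 5*x*y - 7*y^2 + 4*x - 10*y - 2 is:
H = [[-16, 5], [5, -14]]
Trace = -16 - 14 = -30
Determinant = -16*-14 - (5)^2 = 199
Discriminant = (-30)^2 - 4*199 = 104.0
Eigenvalues: lambda_1 = -20.099, lambda_2 = -9.901
The function is not convex.

0


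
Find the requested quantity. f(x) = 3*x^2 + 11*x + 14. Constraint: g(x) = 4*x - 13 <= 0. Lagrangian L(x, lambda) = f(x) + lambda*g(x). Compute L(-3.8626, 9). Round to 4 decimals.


Step 1: Evaluate f(x).
f(-3.8626) = 3*(-3.8626)^2 + 11*(-3.8626) + 14 = 16.2704
Step 2: Evaluate g(x).
g(-3.8626) = 4*-3.8626 - 13 = -28.4504
Step 3: Compute Lagrangian.
L = 16.2704 + 9*-28.4504 = -239.7832


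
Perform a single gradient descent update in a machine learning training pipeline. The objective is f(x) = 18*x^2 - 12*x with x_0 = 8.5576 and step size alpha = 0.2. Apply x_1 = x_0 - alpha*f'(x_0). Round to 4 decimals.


We compute the gradient at x_0 and apply the update.
f'(x) = 36*x - 12
f'(8.5576) = 36*8.5576 - 12 = 296.0736
x_1 = 8.5576 - 0.2*296.0736 = -50.6571


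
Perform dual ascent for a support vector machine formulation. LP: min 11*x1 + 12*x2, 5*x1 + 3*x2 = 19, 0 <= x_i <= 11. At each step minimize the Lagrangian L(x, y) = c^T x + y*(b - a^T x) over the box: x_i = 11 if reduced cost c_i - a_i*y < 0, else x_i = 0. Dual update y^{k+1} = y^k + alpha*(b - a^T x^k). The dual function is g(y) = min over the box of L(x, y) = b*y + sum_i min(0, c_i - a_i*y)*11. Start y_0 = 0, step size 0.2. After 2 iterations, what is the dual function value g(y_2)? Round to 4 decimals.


Dual ascent for LP: min 11*x1 + 12*x2, 5*x1 + 3*x2 = 19, 0 <= x_i <= 11
Step 1: y^k = 0.0, reduced costs: (11.0, 12.0)
  x^k = (0.0, 0.0), subgradient = b - a^T x = 19.0
  y^{k+1} = 0.0 + 0.2*19.0 = 3.8
Step 2: y^k = 3.8, reduced costs: (-8.0, 0.6)
  x^k = (11.0, 0.0), subgradient = b - a^T x = -36.0
  y^{k+1} = 3.8 + 0.2*-36.0 = -3.4
Dual objective at y_2 = -3.4: reduced costs (28.0, 22.2), box minimizer x = (0.0, 0.0)
g(y_2) = b*y + (c1 - a1*y)*x1 + (c2 - a2*y)*x2 = 19*(-3.4) + 28.0*0.0 + 22.2*0.0 = -64.6 + 0.0 + 0.0 = -64.6


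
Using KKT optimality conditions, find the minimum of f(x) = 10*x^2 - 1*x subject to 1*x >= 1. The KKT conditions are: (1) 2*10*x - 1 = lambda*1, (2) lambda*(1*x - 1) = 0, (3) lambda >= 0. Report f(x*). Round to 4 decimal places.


Step 1: Try lambda = 0 (constraint inactive).
x_unc = 1/(2*10) = 0.05
Check: 1*0.05 = 0.05 < 1 -- violated!
Step 2: Constraint must be active: 1*x = 1
x* = 1/1 = 1.0
lambda = (2*10*1.0 - 1)/1 = 19.0
Step 3: Compute optimal value.
f(x*) = 10*1.0^2 - 1*1.0 = 9.0


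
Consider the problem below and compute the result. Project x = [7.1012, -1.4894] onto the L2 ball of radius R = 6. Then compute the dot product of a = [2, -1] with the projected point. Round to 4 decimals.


Step 1: Compute ||x|| (intermediates to 6 decimals).
||x|| = sqrt(7.1012^2 + (-1.4894)^2) = 7.255712
Step 2: Project.
Since ||x|| > R, scale = R/||x|| = 6/7.255712 = 0.826935, proj(x) = scale * x
proj(x) = [5.872231, -1.231637]
Step 3: Dot product.
a^T * proj(x) = 2*5.872231 - 1*(-1.231637) = 12.9761


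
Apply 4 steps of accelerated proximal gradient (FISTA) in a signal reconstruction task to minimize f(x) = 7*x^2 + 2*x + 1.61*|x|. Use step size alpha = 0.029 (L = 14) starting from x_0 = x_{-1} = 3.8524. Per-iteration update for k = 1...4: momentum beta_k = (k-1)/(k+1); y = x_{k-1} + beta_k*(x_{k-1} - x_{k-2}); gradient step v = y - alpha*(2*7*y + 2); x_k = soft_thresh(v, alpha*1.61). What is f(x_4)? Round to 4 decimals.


FISTA on f(x) = 7*x^2 + 2*x + 1.61*|x|
L = 14, alpha = 0.029
Iteration 1: beta = 0.0, y = 3.8524 + 0.0*(3.8524 - 3.8524) = 3.8524
  grad(y) = 55.9336, v = y - alpha*grad = 2.2303
  prox(v) = soft_thresh(2.2303, 0.0467) = 2.1836
Iteration 2: beta = 0.3333, y = 2.1836 + 0.3333*(2.1836 - 3.8524) = 1.6274
  grad(y) = 24.7833, v = y - alpha*grad = 0.9087
  prox(v) = soft_thresh(0.9087, 0.0467) = 0.862
Iteration 3: beta = 0.5, y = 0.862 + 0.5*(0.862 - 2.1836) = 0.2011
  grad(y) = 4.816, v = y - alpha*grad = 0.0615
  prox(v) = soft_thresh(0.0615, 0.0467) = 0.0148
Iteration 4: beta = 0.6, y = 0.0148 + 0.6*(0.0148 - 0.862) = -0.4935
  grad(y) = -4.9093, v = y - alpha*grad = -0.3512
  prox(v) = soft_thresh(-0.3512, 0.0467) = -0.3045
f(x_4) = 7*(-0.3045)^2 + 2*(-0.3045) + 1.61*|-0.3045| = 0.5301


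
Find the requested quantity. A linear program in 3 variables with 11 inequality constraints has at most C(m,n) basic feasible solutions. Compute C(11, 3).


Each vertex corresponds to some choice of n active constraints out of m, so the number of vertices is at most C(m, n) = m! / (n!(m-n)!).
m = 11, n = 3
Numerator: 11 * 10 * 9
Denominator: 3! = 6
C(11, 3) = 165


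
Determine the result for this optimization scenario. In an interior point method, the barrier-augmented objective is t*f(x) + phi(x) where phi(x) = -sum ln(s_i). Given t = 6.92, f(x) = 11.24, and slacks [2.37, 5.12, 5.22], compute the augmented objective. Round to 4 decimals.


Step 1: Compute log-barrier.
ln values: [0.8629, 1.6332, 1.6525]
phi = -(0.8629 + 1.6332 + 1.6525) = -4.1485
Step 2: Compute augmented objective.
t*f(x) = 6.92*11.24 = 77.7808
Total = 77.7808 - 4.1485 = 73.6323


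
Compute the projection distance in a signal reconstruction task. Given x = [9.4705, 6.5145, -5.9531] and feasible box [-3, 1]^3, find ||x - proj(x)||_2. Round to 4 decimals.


Project each component onto [-3, 1].
clip(9.4705) = 1.0, clip(6.5145) = 1.0, clip(-5.9531) = -3.0
Projection = [1.0, 1.0, -3.0]
Squared diffs: [71.7494, 30.4097, 8.7208]
Distance = sqrt(110.8799) = 10.53


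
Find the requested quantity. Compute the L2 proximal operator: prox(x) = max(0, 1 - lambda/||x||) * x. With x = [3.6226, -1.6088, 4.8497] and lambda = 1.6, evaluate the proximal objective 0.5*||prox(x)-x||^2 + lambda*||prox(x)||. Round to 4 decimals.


Step 1: Compute ||x||.
||x|| = 6.2635
Step 2: Compute scaling factor.
scale = max(0, 1 - 1.6/6.2635) = 0.7446
Step 3: prox(x) = [2.6972, -1.1978, 3.6108]
||prox(x)|| = 4.6635
Step 4: Proximal objective.
0.5*||prox-x||^2 = 1.28
lambda*||prox|| = 7.4616
Total = 8.7416


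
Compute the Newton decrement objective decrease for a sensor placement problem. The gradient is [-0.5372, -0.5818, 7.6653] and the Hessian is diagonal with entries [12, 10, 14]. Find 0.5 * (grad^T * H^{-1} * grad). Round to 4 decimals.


Step 1: H is diagonal, so H^(-1) * g = [-0.0448, -0.0582, 0.5475].
Step 2: g^T H^(-1) g = sum_i g_i^2 / H_ii
  = (-0.5372)^2/12 + (-0.5818)^2/10 + (7.6653)^2/14
  = 0.024 + 0.0338 + 4.1969 = 4.2548
Step 3: Objective decrease = 0.5 * g^T H^(-1) g = 2.1274


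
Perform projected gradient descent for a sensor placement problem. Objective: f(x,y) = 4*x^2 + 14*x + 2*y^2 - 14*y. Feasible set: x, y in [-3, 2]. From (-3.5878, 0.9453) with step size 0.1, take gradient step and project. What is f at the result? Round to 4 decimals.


Step 1: Compute gradient at (-3.5878, 0.9453).
grad_x = 2*4*-3.5878 + 14 = -14.7024
grad_y = 2*2*0.9453 - 14 = -10.2188
Step 2: Gradient step.
x_raw = -3.5878 - 0.1*-14.7024 = -2.1176
y_raw = 0.9453 - 0.1*-10.2188 = 1.9672
Step 3: Project onto [-3, 2].
x_proj = clip(-2.1176) = -2.1176
y_proj = clip(1.9672) = 1.9672
Step 4: Evaluate f.
f(-2.1176, 1.9672) = -31.5105


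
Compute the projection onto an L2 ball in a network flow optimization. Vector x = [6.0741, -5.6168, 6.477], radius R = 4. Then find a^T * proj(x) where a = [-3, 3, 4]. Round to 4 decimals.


Step 1: Compute ||x|| (intermediates to 6 decimals).
||x|| = sqrt(6.0741^2 + (-5.6168)^2 + 6.477^2) = 10.506886
Step 2: Project.
Since ||x|| > R, scale = R/||x|| = 4/10.506886 = 0.380703, proj(x) = scale * x
proj(x) = [2.312428, -2.138333, 2.465813]
Step 3: Dot product.
a^T * proj(x) = -3*2.312428 + 3*(-2.138333) + 4*2.465813 = -3.489


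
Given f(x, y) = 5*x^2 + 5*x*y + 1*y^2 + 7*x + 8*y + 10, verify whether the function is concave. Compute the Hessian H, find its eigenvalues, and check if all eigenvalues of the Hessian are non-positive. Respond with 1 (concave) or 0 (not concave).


The Hessian of f(x,y) = 5*x^2 + 5*x*y + 1*y^2 + 7*x + 8*y + 10 is:
H = [[10, 5], [5, 2]]
Trace = 10 + 2 = 12
Determinant = 10*2 - (5)^2 = -5
Discriminant = (12)^2 - 4*-5 = 164.0
Eigenvalues: lambda_1 = -0.4031, lambda_2 = 12.4031
The function is not concave.

0


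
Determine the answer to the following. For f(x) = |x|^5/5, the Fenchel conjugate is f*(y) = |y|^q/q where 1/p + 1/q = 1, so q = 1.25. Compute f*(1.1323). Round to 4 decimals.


The conjugate exponent q satisfies 1/p + 1/q = 1.
p = 5, so q = 5/(5 - 1) = 1.25
|y|^q = 1.1323^1.25 = 1.168
f*(1.1323) = 1.168 / 1.25 = 0.9344


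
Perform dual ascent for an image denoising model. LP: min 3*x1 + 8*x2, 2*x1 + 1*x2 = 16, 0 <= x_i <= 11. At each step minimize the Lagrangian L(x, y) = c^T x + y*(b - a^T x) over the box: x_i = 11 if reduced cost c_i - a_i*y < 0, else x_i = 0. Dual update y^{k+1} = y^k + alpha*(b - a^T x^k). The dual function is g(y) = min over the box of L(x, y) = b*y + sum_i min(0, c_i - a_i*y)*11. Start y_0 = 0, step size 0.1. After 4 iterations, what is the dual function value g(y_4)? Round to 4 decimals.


Dual ascent for LP: min 3*x1 + 8*x2, 2*x1 + 1*x2 = 16, 0 <= x_i <= 11
Step 1: y^k = 0.0, reduced costs: (3.0, 8.0)
  x^k = (0.0, 0.0), subgradient = b - a^T x = 16.0
  y^{k+1} = 0.0 + 0.1*16.0 = 1.6
Step 2: y^k = 1.6, reduced costs: (-0.2, 6.4)
  x^k = (11.0, 0.0), subgradient = b - a^T x = -6.0
  y^{k+1} = 1.6 + 0.1*-6.0 = 1.0
Step 3: y^k = 1.0, reduced costs: (1.0, 7.0)
  x^k = (0.0, 0.0), subgradient = b - a^T x = 16.0
  y^{k+1} = 1.0 + 0.1*16.0 = 2.6
Step 4: y^k = 2.6, reduced costs: (-2.2, 5.4)
  x^k = (11.0, 0.0), subgradient = b - a^T x = -6.0
  y^{k+1} = 2.6 + 0.1*-6.0 = 2.0
Dual objective at y_4 = 2.0: reduced costs (-1.0, 6.0), box minimizer x = (11.0, 0.0)
g(y_4) = b*y + (c1 - a1*y)*x1 + (c2 - a2*y)*x2 = 16*2.0 + (-1.0)*11.0 + 6.0*0.0 = 32.0 - 11.0 + 0.0 = 21.0


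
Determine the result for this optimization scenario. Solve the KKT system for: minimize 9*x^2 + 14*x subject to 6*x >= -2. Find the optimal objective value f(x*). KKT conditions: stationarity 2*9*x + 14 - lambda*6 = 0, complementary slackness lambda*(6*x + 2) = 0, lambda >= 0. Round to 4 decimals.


Step 1: Try lambda = 0 (constraint inactive).
x_unc = -14/(2*9) = -0.7778
Check: 6*-0.7778 = -4.6668 < -2 -- violated!
Step 2: Constraint must be active: 6*x = -2
x* = -2/6 = -1/3 = -0.3333 (rounded; the exact value -1/3 is used below)
lambda = (2*9*(-1/3) + 14)/6 = 1.3333
Step 3: Compute optimal value.
f(x*) = 9*(-1/3)^2 + 14*(-1/3) = -3.6667


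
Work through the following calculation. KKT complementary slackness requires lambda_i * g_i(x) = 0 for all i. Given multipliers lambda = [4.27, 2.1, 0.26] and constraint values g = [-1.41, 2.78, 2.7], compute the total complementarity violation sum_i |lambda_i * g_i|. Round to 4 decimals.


KKT complementary slackness check:
lambda_1 * g_1 = 4.27 * -1.41 = -6.0207
lambda_2 * g_2 = 2.1 * 2.78 = 5.838
lambda_3 * g_3 = 0.26 * 2.7 = 0.702
Total violation = 6.0207 + 5.838 + 0.702 = 12.5607


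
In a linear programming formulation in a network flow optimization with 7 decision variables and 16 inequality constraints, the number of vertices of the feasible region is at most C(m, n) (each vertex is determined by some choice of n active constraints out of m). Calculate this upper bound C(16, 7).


Each vertex corresponds to some choice of n active constraints out of m, so the number of vertices is at most C(m, n) = m! / (n!(m-n)!).
m = 16, n = 7
Numerator: 16 * 15 * 14 * 13 * 12 * 11 * 10
Denominator: 7! = 5040
C(16, 7) = 11440


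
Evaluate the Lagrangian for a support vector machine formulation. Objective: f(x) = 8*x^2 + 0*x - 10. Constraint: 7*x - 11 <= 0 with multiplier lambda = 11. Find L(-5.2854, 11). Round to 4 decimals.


Step 1: Evaluate f(x).
f(-5.2854) = 8*(-5.2854)^2 + 0*(-5.2854) - 10 = 213.4836
Step 2: Evaluate g(x).
g(-5.2854) = 7*-5.2854 - 11 = -47.9978
Step 3: Compute Lagrangian.
L = 213.4836 + 11*-47.9978 = -314.4922


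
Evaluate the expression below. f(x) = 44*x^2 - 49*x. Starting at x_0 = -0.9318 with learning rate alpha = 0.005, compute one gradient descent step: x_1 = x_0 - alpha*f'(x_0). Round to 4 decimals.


We compute the gradient at x_0 and apply the update.
f'(x) = 88*x - 49
f'(-0.9318) = 88*-0.9318 - 49 = -130.9984
x_1 = -0.9318 - 0.005*-130.9984 = -0.2768


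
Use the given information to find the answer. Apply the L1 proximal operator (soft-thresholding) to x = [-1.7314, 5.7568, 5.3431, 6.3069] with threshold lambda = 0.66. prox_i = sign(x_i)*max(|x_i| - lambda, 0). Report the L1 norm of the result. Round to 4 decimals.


Soft-thresholding with lambda = 0.66:
prox(-1.7314) = sign(-1.7314)*max(|-1.7314| - 0.66, 0) = -1.0714
prox(5.7568) = sign(5.7568)*max(|5.7568| - 0.66, 0) = 5.0968
prox(5.3431) = sign(5.3431)*max(|5.3431| - 0.66, 0) = 4.6831
prox(6.3069) = sign(6.3069)*max(|6.3069| - 0.66, 0) = 5.6469
prox(x) = [-1.0714, 5.0968, 4.6831, 5.6469]
||prox(x)||_1 = 1.0714 + 5.0968 + 4.6831 + 5.6469 = 16.4982


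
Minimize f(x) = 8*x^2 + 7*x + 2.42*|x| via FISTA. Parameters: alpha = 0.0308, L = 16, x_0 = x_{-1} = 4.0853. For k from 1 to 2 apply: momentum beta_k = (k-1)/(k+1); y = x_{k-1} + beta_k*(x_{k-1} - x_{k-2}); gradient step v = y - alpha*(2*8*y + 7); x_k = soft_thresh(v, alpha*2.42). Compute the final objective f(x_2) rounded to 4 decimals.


FISTA on f(x) = 8*x^2 + 7*x + 2.42*|x|
L = 16, alpha = 0.0308
Iteration 1: beta = 0.0, y = 4.0853 + 0.0*(4.0853 - 4.0853) = 4.0853
  grad(y) = 72.3648, v = y - alpha*grad = 1.8565
  prox(v) = soft_thresh(1.8565, 0.0745) = 1.7819
Iteration 2: beta = 0.3333, y = 1.7819 + 0.3333*(1.7819 - 4.0853) = 1.0141
  grad(y) = 23.2262, v = y - alpha*grad = 0.2988
  prox(v) = soft_thresh(0.2988, 0.0745) = 0.2242
f(x_2) = 8*0.2242^2 + 7*0.2242 + 2.42*|0.2242| = 2.5145


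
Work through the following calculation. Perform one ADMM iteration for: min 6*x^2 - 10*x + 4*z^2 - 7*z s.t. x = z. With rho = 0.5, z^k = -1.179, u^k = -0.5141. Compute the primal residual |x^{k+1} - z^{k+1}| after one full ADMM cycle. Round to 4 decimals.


ADMM iteration with rho = 0.5, z^k = -1.179, u^k = -0.5141
Step 1: x-update.
Minimize 6*x^2 - 10*x + (0.5/2)*(x + 1.179 - 0.5141)^2
FOC: (2*6 + 0.5)*x = 10 + 0.5*(-1.179 + 0.5141)
x^{k+1} = 0.7734
Step 2: z-update.
Minimize 4*z^2 - 7*z + (0.5/2)*(0.7734 - z - 0.5141)^2
FOC: (2*4 + 0.5)*z = 7 + 0.5*(0.7734 - 0.5141)
z^{k+1} = 0.8388
Step 3: u-update.
u^{k+1} = -0.5141 + 0.7734 - 0.8388 = -0.5795
Step 4: Primal residual = |0.7734 - 0.8388| = 0.0654


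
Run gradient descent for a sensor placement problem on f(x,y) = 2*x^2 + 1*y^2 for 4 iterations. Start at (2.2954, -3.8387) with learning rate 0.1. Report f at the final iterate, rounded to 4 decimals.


Gradient descent on f(x,y) = 2*x^2 + 1*y^2.
Starting point: (2.2954, -3.8387), alpha = 0.1
Step 1: grad_x = 2*2*2.2954 = 9.1816, grad_y = 2*1*-3.8387 = -7.6774
  x_1 = 2.2954 - 0.1*9.1816 = 1.3772
  y_1 = -3.8387 - 0.1*-7.6774 = -3.071
Step 2: grad_x = 2*2*1.3772 = 5.509, grad_y = 2*1*-3.071 = -6.1419
  x_2 = 1.3772 - 0.1*5.509 = 0.8263
  y_2 = -3.071 - 0.1*-6.1419 = -2.4568
Step 3: grad_x = 2*2*0.8263 = 3.3054, grad_y = 2*1*-2.4568 = -4.9135
  x_3 = 0.8263 - 0.1*3.3054 = 0.4958
  y_3 = -2.4568 - 0.1*-4.9135 = -1.9654
Step 4: grad_x = 2*2*0.4958 = 1.9832, grad_y = 2*1*-1.9654 = -3.9308
  x_4 = 0.4958 - 0.1*1.9832 = 0.2975
  y_4 = -1.9654 - 0.1*-3.9308 = -1.5723
f(0.2975, -1.5723) = 2*0.2975^2 + 1*(-1.5723)^2 = 2.6492


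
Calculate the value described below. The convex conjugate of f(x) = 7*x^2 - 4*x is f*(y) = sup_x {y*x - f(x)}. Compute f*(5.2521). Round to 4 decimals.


f*(y) = sup_x {y*x - a*x^2 - b*x} = sup_x {(y-b)*x - a*x^2}
FOC: (y - b) - 2a*x = 0 => x* = (y - b)/(2a)
x* = (5.2521 + 4)/(2*7) = 0.6609
f*(5.2521) = (y-b)^2/(4a) = (5.2521 + 4)^2/(4*7)
= 85.6014/28 = 3.0572


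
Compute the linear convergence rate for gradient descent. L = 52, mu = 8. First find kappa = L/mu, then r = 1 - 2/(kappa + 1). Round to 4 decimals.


Step 1: Compute the condition number.
kappa = L/mu = 52/8 = 6.5
Step 2: Compute the convergence rate.
r = 1 - 2/(kappa + 1) = 1 - 2*mu/(L + mu) = (L - mu)/(L + mu) = 44/60 = 0.7333


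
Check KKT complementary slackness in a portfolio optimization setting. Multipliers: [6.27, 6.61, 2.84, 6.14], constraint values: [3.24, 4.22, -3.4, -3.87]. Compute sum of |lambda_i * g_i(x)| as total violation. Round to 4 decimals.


KKT complementary slackness check:
lambda_1 * g_1 = 6.27 * 3.24 = 20.3148
lambda_2 * g_2 = 6.61 * 4.22 = 27.8942
lambda_3 * g_3 = 2.84 * -3.4 = -9.656
lambda_4 * g_4 = 6.14 * -3.87 = -23.7618
Total violation = 20.3148 + 27.8942 + 9.656 + 23.7618 = 81.6268


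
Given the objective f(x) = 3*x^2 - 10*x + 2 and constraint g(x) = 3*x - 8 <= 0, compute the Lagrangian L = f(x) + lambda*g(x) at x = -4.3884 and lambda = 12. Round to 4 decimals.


Step 1: Evaluate f(x).
f(-4.3884) = 3*(-4.3884)^2 - 10*(-4.3884) + 2 = 103.6582
Step 2: Evaluate g(x).
g(-4.3884) = 3*-4.3884 - 8 = -21.1652
Step 3: Compute Lagrangian.
L = 103.6582 + 12*-21.1652 = -150.3242


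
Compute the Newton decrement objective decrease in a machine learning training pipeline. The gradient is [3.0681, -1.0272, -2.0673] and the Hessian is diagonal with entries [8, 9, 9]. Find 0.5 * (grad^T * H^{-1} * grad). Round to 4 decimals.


Step 1: H is diagonal, so H^(-1) * g = [0.3835, -0.1141, -0.2297].
Step 2: g^T H^(-1) g = sum_i g_i^2 / H_ii
  = (3.0681)^2/8 + (-1.0272)^2/9 + (-2.0673)^2/9
  = 1.1767 + 0.1172 + 0.4749 = 1.7688
Step 3: Objective decrease = 0.5 * g^T H^(-1) g = 0.8844


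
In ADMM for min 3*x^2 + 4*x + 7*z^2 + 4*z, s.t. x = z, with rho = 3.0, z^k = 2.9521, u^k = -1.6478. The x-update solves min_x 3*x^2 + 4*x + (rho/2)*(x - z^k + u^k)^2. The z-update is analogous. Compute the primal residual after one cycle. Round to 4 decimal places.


ADMM iteration with rho = 3.0, z^k = 2.9521, u^k = -1.6478
Step 1: x-update.
Minimize 3*x^2 + 4*x + (3.0/2)*(x - 2.9521 - 1.6478)^2
FOC: (2*3 + 3.0)*x = -4 + 3.0*(2.9521 + 1.6478)
x^{k+1} = 1.0889
Step 2: z-update.
Minimize 7*z^2 + 4*z + (3.0/2)*(1.0889 - z - 1.6478)^2
FOC: (2*7 + 3.0)*z = -4 + 3.0*(1.0889 - 1.6478)
z^{k+1} = -0.3339
Step 3: u-update.
u^{k+1} = -1.6478 + 1.0889 + 0.3339 = -0.225
Step 4: Primal residual = |1.0889 + 0.3339| = 1.4228


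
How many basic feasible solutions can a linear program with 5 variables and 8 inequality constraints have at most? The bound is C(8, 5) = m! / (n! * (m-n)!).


Each vertex corresponds to some choice of n active constraints out of m, so the number of vertices is at most C(m, n) = m! / (n!(m-n)!).
m = 8, n = 5
Numerator: 8 * 7 * 6 * 5 * 4
Denominator: 5! = 120
C(8, 5) = 56


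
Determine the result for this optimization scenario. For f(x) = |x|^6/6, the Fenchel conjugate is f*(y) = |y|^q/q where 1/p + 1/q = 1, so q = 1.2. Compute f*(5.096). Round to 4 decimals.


The conjugate exponent q satisfies 1/p + 1/q = 1.
p = 6, so q = 6/(6 - 1) = 1.2
|y|^q = 5.096^1.2 = 7.0579
f*(5.096) = 7.0579 / 1.2 = 5.8816


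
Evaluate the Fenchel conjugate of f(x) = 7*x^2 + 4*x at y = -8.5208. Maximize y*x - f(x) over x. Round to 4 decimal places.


f*(y) = sup_x {y*x - a*x^2 - b*x} = sup_x {(y-b)*x - a*x^2}
FOC: (y - b) - 2a*x = 0 => x* = (y - b)/(2a)
x* = (-8.5208 - 4)/(2*7) = -0.8943
f*(-8.5208) = (y-b)^2/(4a) = (-8.5208 - 4)^2/(4*7)
= 156.7704/28 = 5.5989


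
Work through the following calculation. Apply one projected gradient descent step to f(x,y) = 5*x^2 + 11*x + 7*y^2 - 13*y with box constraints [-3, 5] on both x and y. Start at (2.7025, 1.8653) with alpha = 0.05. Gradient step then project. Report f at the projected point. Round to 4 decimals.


Step 1: Compute gradient at (2.7025, 1.8653).
grad_x = 2*5*2.7025 + 11 = 38.025
grad_y = 2*7*1.8653 - 13 = 13.1142
Step 2: Gradient step.
x_raw = 2.7025 - 0.05*38.025 = 0.8013
y_raw = 1.8653 - 0.05*13.1142 = 1.2096
Step 3: Project onto [-3, 5].
x_proj = clip(0.8013) = 0.8013
y_proj = clip(1.2096) = 1.2096
Step 4: Evaluate f.
f(0.8013, 1.2096) = 6.5408


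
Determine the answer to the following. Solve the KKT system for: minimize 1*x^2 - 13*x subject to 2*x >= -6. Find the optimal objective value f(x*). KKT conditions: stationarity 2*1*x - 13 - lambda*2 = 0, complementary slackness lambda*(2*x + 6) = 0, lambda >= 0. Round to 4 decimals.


Step 1: Try lambda = 0 (constraint inactive).
Stationarity: 2*1*x - 13 = 0
x* = 13/(2*1) = 6.5
Check constraint: 2*6.5 = 13.0 >= -6 -- satisfied.
Step 2: Compute optimal value.
f(x*) = 1*6.5^2 - 13*6.5 = -42.25


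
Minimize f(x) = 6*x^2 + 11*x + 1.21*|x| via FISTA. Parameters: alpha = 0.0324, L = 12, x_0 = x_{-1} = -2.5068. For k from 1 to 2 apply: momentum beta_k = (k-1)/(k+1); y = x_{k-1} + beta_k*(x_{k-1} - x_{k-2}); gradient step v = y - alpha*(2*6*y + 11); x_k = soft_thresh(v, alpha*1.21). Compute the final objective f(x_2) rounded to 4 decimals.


FISTA on f(x) = 6*x^2 + 11*x + 1.21*|x|
L = 12, alpha = 0.0324
Iteration 1: beta = 0.0, y = -2.5068 + 0.0*(-2.5068 + 2.5068) = -2.5068
  grad(y) = -19.0816, v = y - alpha*grad = -1.8886
  prox(v) = soft_thresh(-1.8886, 0.0392) = -1.8494
Iteration 2: beta = 0.3333, y = -1.8494 + 0.3333*(-1.8494 + 2.5068) = -1.6302
  grad(y) = -8.5624, v = y - alpha*grad = -1.3528
  prox(v) = soft_thresh(-1.3528, 0.0392) = -1.3136
f(x_2) = 6*(-1.3136)^2 + 11*(-1.3136) + 1.21*|-1.3136| = -2.507


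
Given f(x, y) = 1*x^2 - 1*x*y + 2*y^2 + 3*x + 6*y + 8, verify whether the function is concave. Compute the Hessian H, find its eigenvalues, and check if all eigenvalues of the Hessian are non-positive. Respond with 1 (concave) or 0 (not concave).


The Hessian of f(x,y) = 1*x^2 - 1*x*y + 2*y^2 + 3*x + 6*y + 8 is:
H = [[2, -1], [-1, 4]]
Trace = 2 + 4 = 6
Determinant = 2*4 - (-1)^2 = 7
Discriminant = (6)^2 - 4*7 = 8.0
Eigenvalues: lambda_1 = 1.5858, lambda_2 = 4.4142
The function is not concave.

0


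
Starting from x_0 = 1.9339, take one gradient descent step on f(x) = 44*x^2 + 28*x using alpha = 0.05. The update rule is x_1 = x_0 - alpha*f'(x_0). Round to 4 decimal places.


We compute the gradient at x_0 and apply the update.
f'(x) = 88*x + 28
f'(1.9339) = 88*1.9339 + 28 = 198.1832
x_1 = 1.9339 - 0.05*198.1832 = -7.9753


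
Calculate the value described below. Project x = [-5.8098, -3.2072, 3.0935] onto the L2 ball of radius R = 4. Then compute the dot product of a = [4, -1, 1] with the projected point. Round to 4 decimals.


Step 1: Compute ||x|| (intermediates to 6 decimals).
||x|| = sqrt((-5.8098)^2 + (-3.2072)^2 + 3.0935^2) = 7.321861
Step 2: Project.
Since ||x|| > R, scale = R/||x|| = 4/7.321861 = 0.546309, proj(x) = scale * x
proj(x) = [-3.173946, -1.752122, 1.690007]
Step 3: Dot product.
a^T * proj(x) = 4*(-3.173946) - 1*(-1.752122) + 1*1.690007 = -9.2537


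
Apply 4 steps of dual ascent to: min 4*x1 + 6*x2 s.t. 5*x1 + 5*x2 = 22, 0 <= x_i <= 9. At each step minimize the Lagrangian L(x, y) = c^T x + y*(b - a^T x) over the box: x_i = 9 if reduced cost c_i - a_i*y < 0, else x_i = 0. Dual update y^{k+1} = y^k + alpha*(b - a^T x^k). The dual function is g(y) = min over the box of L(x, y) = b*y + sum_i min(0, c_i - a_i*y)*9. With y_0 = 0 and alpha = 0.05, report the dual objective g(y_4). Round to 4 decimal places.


Dual ascent for LP: min 4*x1 + 6*x2, 5*x1 + 5*x2 = 22, 0 <= x_i <= 9
Step 1: y^k = 0.0, reduced costs: (4.0, 6.0)
  x^k = (0.0, 0.0), subgradient = b - a^T x = 22.0
  y^{k+1} = 0.0 + 0.05*22.0 = 1.1
Step 2: y^k = 1.1, reduced costs: (-1.5, 0.5)
  x^k = (9.0, 0.0), subgradient = b - a^T x = -23.0
  y^{k+1} = 1.1 + 0.05*-23.0 = -0.05
Step 3: y^k = -0.05, reduced costs: (4.25, 6.25)
  x^k = (0.0, 0.0), subgradient = b - a^T x = 22.0
  y^{k+1} = -0.05 + 0.05*22.0 = 1.05
Step 4: y^k = 1.05, reduced costs: (-1.25, 0.75)
  x^k = (9.0, 0.0), subgradient = b - a^T x = -23.0
  y^{k+1} = 1.05 + 0.05*-23.0 = -0.1
Dual objective at y_4 = -0.1: reduced costs (4.5, 6.5), box minimizer x = (0.0, 0.0)
g(y_4) = b*y + (c1 - a1*y)*x1 + (c2 - a2*y)*x2 = 22*(-0.1) + 4.5*0.0 + 6.5*0.0 = -2.2 + 0.0 + 0.0 = -2.2


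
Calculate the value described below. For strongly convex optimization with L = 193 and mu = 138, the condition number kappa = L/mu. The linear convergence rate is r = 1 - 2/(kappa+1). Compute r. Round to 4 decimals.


Step 1: Compute the condition number.
kappa = L/mu = 193/138 = 1.3986
Step 2: Compute the convergence rate.
r = 1 - 2/(kappa + 1) = 1 - 2*mu/(L + mu) = (L - mu)/(L + mu) = 55/331 = 0.1662


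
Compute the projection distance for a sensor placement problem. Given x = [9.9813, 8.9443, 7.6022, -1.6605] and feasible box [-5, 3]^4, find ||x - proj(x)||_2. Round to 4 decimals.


Project each component onto [-5, 3].
clip(9.9813) = 3.0, clip(8.9443) = 3.0, clip(7.6022) = 3.0, clip(-1.6605) = -1.6605
Projection = [3.0, 3.0, 3.0, -1.6605]
Squared diffs: [48.7385, 35.3347, 21.1802, 0.0]
Distance = sqrt(105.2534) = 10.2593


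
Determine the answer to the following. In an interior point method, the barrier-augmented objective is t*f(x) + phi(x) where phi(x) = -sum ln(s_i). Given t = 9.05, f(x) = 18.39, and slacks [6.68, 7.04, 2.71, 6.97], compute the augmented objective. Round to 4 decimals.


Step 1: Compute log-barrier.
ln values: [1.8991, 1.9516, 0.9969, 1.9416]
phi = -(1.8991 + 1.9516 + 0.9969 + 1.9416) = -6.7893
Step 2: Compute augmented objective.
t*f(x) = 9.05*18.39 = 166.4295
Total = 166.4295 - 6.7893 = 159.6402


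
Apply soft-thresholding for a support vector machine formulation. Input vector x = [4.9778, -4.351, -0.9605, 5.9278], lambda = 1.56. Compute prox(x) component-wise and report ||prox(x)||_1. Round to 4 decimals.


Soft-thresholding with lambda = 1.56:
prox(4.9778) = sign(4.9778)*max(|4.9778| - 1.56, 0) = 3.4178
prox(-4.351) = sign(-4.351)*max(|-4.351| - 1.56, 0) = -2.791
prox(-0.9605) = sign(-0.9605)*max(|-0.9605| - 1.56, 0) = 0.0
prox(5.9278) = sign(5.9278)*max(|5.9278| - 1.56, 0) = 4.3678
prox(x) = [3.4178, -2.791, 0.0, 4.3678]
||prox(x)||_1 = 3.4178 + 2.791 + 0.0 + 4.3678 = 10.5766


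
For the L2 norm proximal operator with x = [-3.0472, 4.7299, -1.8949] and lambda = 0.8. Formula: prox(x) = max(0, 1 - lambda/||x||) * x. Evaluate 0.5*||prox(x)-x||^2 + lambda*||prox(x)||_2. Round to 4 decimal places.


Step 1: Compute ||x||.
||x|| = 5.937
Step 2: Compute scaling factor.
scale = max(0, 1 - 0.8/5.937) = 0.8653
Step 3: prox(x) = [-2.6366, 4.0926, -1.6396]
||prox(x)|| = 5.137
Step 4: Proximal objective.
0.5*||prox-x||^2 = 0.32
lambda*||prox|| = 4.1096
Total = 4.4296


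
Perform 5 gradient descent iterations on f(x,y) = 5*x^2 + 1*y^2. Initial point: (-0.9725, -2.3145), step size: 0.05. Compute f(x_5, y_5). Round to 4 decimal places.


Gradient descent on f(x,y) = 5*x^2 + 1*y^2.
Starting point: (-0.9725, -2.3145), alpha = 0.05
Step 1: grad_x = 2*5*-0.9725 = -9.725, grad_y = 2*1*-2.3145 = -4.629
  x_1 = -0.9725 - 0.05*-9.725 = -0.4863
  y_1 = -2.3145 - 0.05*-4.629 = -2.0831
Step 2: grad_x = 2*5*-0.4863 = -4.8625, grad_y = 2*1*-2.0831 = -4.1661
  x_2 = -0.4863 - 0.05*-4.8625 = -0.2431
  y_2 = -2.0831 - 0.05*-4.1661 = -1.8747
Step 3: grad_x = 2*5*-0.2431 = -2.4313, grad_y = 2*1*-1.8747 = -3.7495
  x_3 = -0.2431 - 0.05*-2.4313 = -0.1216
  y_3 = -1.8747 - 0.05*-3.7495 = -1.6873
Step 4: grad_x = 2*5*-0.1216 = -1.2156, grad_y = 2*1*-1.6873 = -3.3745
  x_4 = -0.1216 - 0.05*-1.2156 = -0.0608
  y_4 = -1.6873 - 0.05*-3.3745 = -1.5185
Step 5: grad_x = 2*5*-0.0608 = -0.6078, grad_y = 2*1*-1.5185 = -3.0371
  x_5 = -0.0608 - 0.05*-0.6078 = -0.0304
  y_5 = -1.5185 - 0.05*-3.0371 = -1.3667
f(-0.0304, -1.3667) = 5*(-0.0304)^2 + 1*(-1.3667)^2 = 1.8725


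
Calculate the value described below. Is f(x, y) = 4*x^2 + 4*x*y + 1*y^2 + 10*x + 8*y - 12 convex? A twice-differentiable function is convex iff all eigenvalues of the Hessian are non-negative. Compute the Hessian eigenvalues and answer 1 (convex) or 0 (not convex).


The Hessian of f(x,y) = 4*x^2 + 4*x*y + 1*y^2 + 10*x + 8*y - 12 is:
H = [[8, 4], [4, 2]]
Trace = 8 + 2 = 10
Determinant = 8*2 - (4)^2 = 0
Discriminant = (10)^2 - 4*0 = 100.0
Eigenvalues: lambda_1 = 0.0, lambda_2 = 10.0
The function is convex.

1


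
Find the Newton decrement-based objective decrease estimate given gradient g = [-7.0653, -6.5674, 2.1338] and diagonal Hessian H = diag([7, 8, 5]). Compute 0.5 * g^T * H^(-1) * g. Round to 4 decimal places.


Step 1: H is diagonal, so H^(-1) * g = [-1.0093, -0.8209, 0.4268].
Step 2: g^T H^(-1) g = sum_i g_i^2 / H_ii
  = (-7.0653)^2/7 + (-6.5674)^2/8 + (2.1338)^2/5
  = 7.1312 + 5.3913 + 0.9106 = 13.4332
Step 3: Objective decrease = 0.5 * g^T H^(-1) g = 6.7166


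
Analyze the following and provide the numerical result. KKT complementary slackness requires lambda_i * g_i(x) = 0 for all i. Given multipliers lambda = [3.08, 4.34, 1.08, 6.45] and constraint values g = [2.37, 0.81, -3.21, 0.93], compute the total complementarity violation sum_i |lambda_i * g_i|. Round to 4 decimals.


KKT complementary slackness check:
lambda_1 * g_1 = 3.08 * 2.37 = 7.2996
lambda_2 * g_2 = 4.34 * 0.81 = 3.5154
lambda_3 * g_3 = 1.08 * -3.21 = -3.4668
lambda_4 * g_4 = 6.45 * 0.93 = 5.9985
Total violation = 7.2996 + 3.5154 + 3.4668 + 5.9985 = 20.2803


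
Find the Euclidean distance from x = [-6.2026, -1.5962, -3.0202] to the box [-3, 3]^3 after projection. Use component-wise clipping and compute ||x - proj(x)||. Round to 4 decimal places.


Project each component onto [-3, 3].
clip(-6.2026) = -3.0, clip(-1.5962) = -1.5962, clip(-3.0202) = -3.0
Projection = [-3.0, -1.5962, -3.0]
Squared diffs: [10.2566, 0.0, 0.0004]
Distance = sqrt(10.257) = 3.2027


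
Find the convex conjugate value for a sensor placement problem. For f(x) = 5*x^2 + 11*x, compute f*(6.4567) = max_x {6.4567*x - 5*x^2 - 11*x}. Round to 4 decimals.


f*(y) = sup_x {y*x - a*x^2 - b*x} = sup_x {(y-b)*x - a*x^2}
FOC: (y - b) - 2a*x = 0 => x* = (y - b)/(2a)
x* = (6.4567 - 11)/(2*5) = -0.4543
f*(6.4567) = (y-b)^2/(4a) = (6.4567 - 11)^2/(4*5)
= 20.6416/20 = 1.0321


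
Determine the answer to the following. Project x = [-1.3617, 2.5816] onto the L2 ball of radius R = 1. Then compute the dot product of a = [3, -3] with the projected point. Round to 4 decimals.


Step 1: Compute ||x|| (intermediates to 6 decimals).
||x|| = sqrt((-1.3617)^2 + 2.5816^2) = 2.918713
Step 2: Project.
Since ||x|| > R, scale = R/||x|| = 1/2.918713 = 0.342617, proj(x) = scale * x
proj(x) = [-0.466542, 0.8845]
Step 3: Dot product.
a^T * proj(x) = 3*(-0.466542) - 3*0.8845 = -4.0531


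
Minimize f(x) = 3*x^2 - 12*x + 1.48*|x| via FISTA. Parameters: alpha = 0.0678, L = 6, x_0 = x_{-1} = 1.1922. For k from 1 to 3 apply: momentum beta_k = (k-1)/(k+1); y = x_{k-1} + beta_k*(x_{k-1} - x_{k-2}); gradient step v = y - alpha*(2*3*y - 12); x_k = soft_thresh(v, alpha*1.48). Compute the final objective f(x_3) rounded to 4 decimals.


FISTA on f(x) = 3*x^2 - 12*x + 1.48*|x|
L = 6, alpha = 0.0678
Iteration 1: beta = 0.0, y = 1.1922 + 0.0*(1.1922 - 1.1922) = 1.1922
  grad(y) = -4.8468, v = y - alpha*grad = 1.5208
  prox(v) = soft_thresh(1.5208, 0.1003) = 1.4205
Iteration 2: beta = 0.3333, y = 1.4205 + 0.3333*(1.4205 - 1.1922) = 1.4966
  grad(y) = -3.0206, v = y - alpha*grad = 1.7014
  prox(v) = soft_thresh(1.7014, 0.1003) = 1.601
Iteration 3: beta = 0.5, y = 1.601 + 0.5*(1.601 - 1.4205) = 1.6913
  grad(y) = -1.8523, v = y - alpha*grad = 1.8169
  prox(v) = soft_thresh(1.8169, 0.1003) = 1.7165
f(x_3) = 3*1.7165^2 - 12*1.7165 + 1.48*|1.7165| = -9.2185


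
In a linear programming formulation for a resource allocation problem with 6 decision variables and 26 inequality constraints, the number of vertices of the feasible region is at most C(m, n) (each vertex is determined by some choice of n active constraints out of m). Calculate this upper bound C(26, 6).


Each vertex corresponds to some choice of n active constraints out of m, so the number of vertices is at most C(m, n) = m! / (n!(m-n)!).
m = 26, n = 6
Numerator: 26 * 25 * 24 * 23 * 22 * 21
Denominator: 6! = 720
C(26, 6) = 230230


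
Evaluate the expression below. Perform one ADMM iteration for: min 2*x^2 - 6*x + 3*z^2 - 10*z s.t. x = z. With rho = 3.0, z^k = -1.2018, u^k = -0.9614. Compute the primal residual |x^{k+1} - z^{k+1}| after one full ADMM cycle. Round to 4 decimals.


ADMM iteration with rho = 3.0, z^k = -1.2018, u^k = -0.9614
Step 1: x-update.
Minimize 2*x^2 - 6*x + (3.0/2)*(x + 1.2018 - 0.9614)^2
FOC: (2*2 + 3.0)*x = 6 + 3.0*(-1.2018 + 0.9614)
x^{k+1} = 0.7541
Step 2: z-update.
Minimize 3*z^2 - 10*z + (3.0/2)*(0.7541 - z - 0.9614)^2
FOC: (2*3 + 3.0)*z = 10 + 3.0*(0.7541 - 0.9614)
z^{k+1} = 1.042
Step 3: u-update.
u^{k+1} = -0.9614 + 0.7541 - 1.042 = -1.2493
Step 4: Primal residual = |0.7541 - 1.042| = 0.2879


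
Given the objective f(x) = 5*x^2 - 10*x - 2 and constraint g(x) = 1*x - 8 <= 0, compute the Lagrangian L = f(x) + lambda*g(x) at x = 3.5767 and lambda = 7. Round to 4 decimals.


Step 1: Evaluate f(x).
f(3.5767) = 5*3.5767^2 - 10*3.5767 - 2 = 26.1969
Step 2: Evaluate g(x).
g(3.5767) = 1*3.5767 - 8 = -4.4233
Step 3: Compute Lagrangian.
L = 26.1969 + 7*-4.4233 = -4.7662


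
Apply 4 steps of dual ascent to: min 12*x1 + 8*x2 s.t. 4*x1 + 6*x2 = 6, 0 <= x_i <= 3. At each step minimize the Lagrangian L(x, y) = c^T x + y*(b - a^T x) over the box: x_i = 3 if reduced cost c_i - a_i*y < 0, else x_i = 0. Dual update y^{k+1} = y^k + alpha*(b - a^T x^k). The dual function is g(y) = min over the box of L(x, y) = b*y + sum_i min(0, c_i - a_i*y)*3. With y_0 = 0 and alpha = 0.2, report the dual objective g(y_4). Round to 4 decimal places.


Dual ascent for LP: min 12*x1 + 8*x2, 4*x1 + 6*x2 = 6, 0 <= x_i <= 3
Step 1: y^k = 0.0, reduced costs: (12.0, 8.0)
  x^k = (0.0, 0.0), subgradient = b - a^T x = 6.0
  y^{k+1} = 0.0 + 0.2*6.0 = 1.2
Step 2: y^k = 1.2, reduced costs: (7.2, 0.8)
  x^k = (0.0, 0.0), subgradient = b - a^T x = 6.0
  y^{k+1} = 1.2 + 0.2*6.0 = 2.4
Step 3: y^k = 2.4, reduced costs: (2.4, -6.4)
  x^k = (0.0, 3.0), subgradient = b - a^T x = -12.0
  y^{k+1} = 2.4 + 0.2*-12.0 = -0.0
Step 4: y^k = -0.0, reduced costs: (12.0, 8.0)
  x^k = (0.0, 0.0), subgradient = b - a^T x = 6.0
  y^{k+1} = -0.0 + 0.2*6.0 = 1.2
Dual objective at y_4 = 1.2: reduced costs (7.2, 0.8), box minimizer x = (0.0, 0.0)
g(y_4) = b*y + (c1 - a1*y)*x1 + (c2 - a2*y)*x2 = 6*1.2 + 7.2*0.0 + 0.8*0.0 = 7.2 + 0.0 + 0.0 = 7.2
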